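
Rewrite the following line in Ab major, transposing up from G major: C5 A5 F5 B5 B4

From G up to Ab is a minor second; apply that to each pitch.
C5 -> Db5
A5 -> Bb5
F5 -> Gb5
B5 -> C6
B4 -> C5

Db5 Bb5 Gb5 C6 C5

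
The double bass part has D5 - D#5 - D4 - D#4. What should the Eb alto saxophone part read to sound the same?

First find concert pitch: the double bass sounds a perfect octave below written, so D5 D#5 D4 D#4 sounds D4 D#4 D3 D#3.
Then write for Eb alto saxophone: it sounds a major sixth below written, so the part must be a major sixth above concert.
D4 → B4
D#4 → B#4
D3 → B3
D#3 → B#3

B4 B#4 B3 B#3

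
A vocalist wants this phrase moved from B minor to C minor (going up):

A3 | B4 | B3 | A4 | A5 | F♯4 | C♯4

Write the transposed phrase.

Bb3 C5 C4 Bb4 Bb5 G4 D4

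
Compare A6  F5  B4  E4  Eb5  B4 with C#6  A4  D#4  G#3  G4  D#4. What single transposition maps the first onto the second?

down a minor sixth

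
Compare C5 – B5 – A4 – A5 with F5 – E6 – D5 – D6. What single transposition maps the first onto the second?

Take the first pair: C5 → F5. C to F spans 4 letter names, so the interval is some kind of fourth.
C5 to F5 is 5 semitones, which makes it a perfect fourth; the second version is higher, so the direction is up.
Checking another pair — A5 → D6 — gives the same interval.

up a perfect fourth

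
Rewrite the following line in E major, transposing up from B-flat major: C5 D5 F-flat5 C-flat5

F#5 G#5 Bb5 F5

B-flat major to E major up is an augmented fourth, so every note moves up by that interval.
C5 to F#5
D5 to G#5
Fb5 to Bb5
Cb5 to F5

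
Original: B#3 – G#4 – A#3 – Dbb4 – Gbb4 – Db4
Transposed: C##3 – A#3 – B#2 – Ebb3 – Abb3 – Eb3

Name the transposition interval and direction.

From B#3 to C##3 is 7 letter names — a seventh of some quality.
C##3 to B#3 is 10 semitones, which makes it a minor seventh; the second version is lower, so the direction is down.
Checking another pair — Db4 → Eb3 — gives the same interval.

down a minor seventh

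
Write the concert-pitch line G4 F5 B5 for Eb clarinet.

Written C4 sounds as Eb4 on the Eb clarinet, so concert pitches are written a minor third down.
G4 becomes E4
F5 becomes D5
B5 becomes G#5

E4 D5 G#5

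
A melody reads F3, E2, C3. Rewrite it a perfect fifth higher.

C4 B2 G3

F3 becomes C4
E2 becomes B2
C3 becomes G3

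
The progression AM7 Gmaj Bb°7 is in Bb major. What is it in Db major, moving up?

CM7 Bbmaj Db°7

Bb major up to Db major is a minor third; each chord root moves by that interval while the quality stays the same.
AM7: root A up a minor third → C, giving CM7.
Gmaj: root G up a minor third → Bb, giving Bbmaj.
Bb°7: root Bb up a minor third → Db, giving Db°7.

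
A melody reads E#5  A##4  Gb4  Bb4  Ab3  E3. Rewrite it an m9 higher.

E#5: a ninth up reaches F, and 13 semitones makes it F#6.
A##4: a ninth up reaches B, and 13 semitones makes it B#5.
Gb4: a ninth up reaches A, and 13 semitones makes it Abb5.
A minor ninth up from Bb4 gives Cb6.
Ab3 up a minor ninth is Bbb4.
A minor ninth up from E3 gives F4.

F#6 B#5 Abb5 Cb6 Bbb4 F4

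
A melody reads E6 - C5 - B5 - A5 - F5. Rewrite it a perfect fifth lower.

E6 becomes A5
C5 becomes F4
B5 becomes E5
A5 becomes D5
F5 becomes Bb4

A5 F4 E5 D5 Bb4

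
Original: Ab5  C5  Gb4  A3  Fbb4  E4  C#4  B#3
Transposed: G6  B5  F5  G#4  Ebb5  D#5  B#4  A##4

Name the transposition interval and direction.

up a major seventh

From Ab5 to G6 is 7 letter names — a seventh of some quality.
Ab5 to G6 is 11 semitones, which makes it a major seventh; the second version is higher, so the direction is up.
Checking another pair — B#3 → A##4 — gives the same interval.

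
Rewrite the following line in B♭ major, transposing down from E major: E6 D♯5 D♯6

Bb5 A4 A5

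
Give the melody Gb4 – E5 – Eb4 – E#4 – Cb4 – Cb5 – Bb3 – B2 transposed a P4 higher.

Gb4: a fourth up reaches C, and 5 semitones makes it Cb5.
A perfect fourth up from E5 gives A5.
Eb4: a fourth up reaches A, and 5 semitones makes it Ab4.
E#4 up a perfect fourth is A#4.
A perfect fourth up from Cb4 gives Fb4.
Cb5 up a perfect fourth is Fb5.
Bb3 up a perfect fourth is Eb4.
B2 up a perfect fourth is E3.

Cb5 A5 Ab4 A#4 Fb4 Fb5 Eb4 E3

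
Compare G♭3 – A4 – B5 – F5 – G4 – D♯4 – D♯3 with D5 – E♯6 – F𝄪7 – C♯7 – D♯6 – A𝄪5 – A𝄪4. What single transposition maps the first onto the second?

Take the first pair: Gb3 → D5. G to D spans 12 letter names, so the interval is some kind of twelfth.
Gb3 to D5 is 20 semitones, which makes it an augmented twelfth; the second version is higher, so the direction is up.
Checking another pair — D#3 → A##4 — gives the same interval.

up an augmented twelfth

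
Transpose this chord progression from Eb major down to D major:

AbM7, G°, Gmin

Eb major down to D major is a minor second; each chord root moves by that interval while the quality stays the same.
AbM7: root Ab down a minor second → G, giving GM7.
G°: root G down a minor second → F#, giving F#°.
Gmin: root G down a minor second → F#, giving F#min.

GM7 F#° F#min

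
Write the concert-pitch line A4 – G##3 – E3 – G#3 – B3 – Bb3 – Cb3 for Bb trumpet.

Written C4 sounds as Bb3 on the Bb trumpet, so concert pitches are written a major second up.
A4 becomes B4
G##3 becomes A##3
E3 becomes F#3
G#3 becomes A#3
B3 becomes C#4
Bb3 becomes C4
Cb3 becomes Db3

B4 A##3 F#3 A#3 C#4 C4 Db3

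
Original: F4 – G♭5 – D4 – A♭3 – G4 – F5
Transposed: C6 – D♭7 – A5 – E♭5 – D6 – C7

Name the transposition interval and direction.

Take the first pair: F4 → C6. F to C spans 12 letter names, so the interval is some kind of twelfth.
F4 to C6 is 19 semitones, which makes it a perfect twelfth; the second version is higher, so the direction is up.
Checking another pair — F5 → C7 — gives the same interval.

up a perfect twelfth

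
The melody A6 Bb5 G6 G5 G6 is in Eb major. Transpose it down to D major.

G#6 A5 F#6 F#5 F#6

From Eb down to D is a minor second; apply that to each pitch.
A6 becomes G#6
Bb5 becomes A5
G6 becomes F#6
G5 becomes F#5
G6 becomes F#6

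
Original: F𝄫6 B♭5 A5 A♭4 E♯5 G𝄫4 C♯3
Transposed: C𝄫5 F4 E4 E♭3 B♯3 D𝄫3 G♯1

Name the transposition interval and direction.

down a perfect eleventh

From Fbb6 to Cbb5 is 11 letter names — an eleventh of some quality.
Cbb5 to Fbb6 is 17 semitones, which makes it a perfect eleventh; the second version is lower, so the direction is down.
Checking another pair — C#3 → G#1 — gives the same interval.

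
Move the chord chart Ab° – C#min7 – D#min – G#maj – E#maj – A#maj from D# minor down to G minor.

Dbb° Fmin7 Gmin Cmaj Amaj Dmaj

D# minor down to G minor is an augmented fifth; each chord root moves by that interval while the quality stays the same.
Ab°: root Ab down an augmented fifth → Dbb, giving Dbb°.
C#min7: root C# down an augmented fifth → F, giving Fmin7.
D#min: root D# down an augmented fifth → G, giving Gmin.
G#maj: root G# down an augmented fifth → C, giving Cmaj.
E#maj: root E# down an augmented fifth → A, giving Amaj.
A#maj: root A# down an augmented fifth → D, giving Dmaj.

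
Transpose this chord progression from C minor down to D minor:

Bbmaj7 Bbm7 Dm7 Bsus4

C minor down to D minor is a minor seventh; each chord root moves by that interval while the quality stays the same.
Bbmaj7: root Bb down a minor seventh → C, giving Cmaj7.
Bbm7: root Bb down a minor seventh → C, giving Cm7.
Dm7: root D down a minor seventh → E, giving Em7.
Bsus4: root B down a minor seventh → C#, giving C#sus4.

Cmaj7 Cm7 Em7 C#sus4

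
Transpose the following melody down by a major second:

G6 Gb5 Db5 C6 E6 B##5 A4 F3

G6 down a major second is F6.
Gb5: a second down reaches F, and 2 semitones makes it Fb5.
A major second down from Db5 gives Cb5.
C6 down a major second is Bb5.
E6 down a major second is D6.
B##5: a second down reaches A, and 2 semitones makes it A##5.
A4: a second down reaches G, and 2 semitones makes it G4.
A major second down from F3 gives Eb3.

F6 Fb5 Cb5 Bb5 D6 A##5 G4 Eb3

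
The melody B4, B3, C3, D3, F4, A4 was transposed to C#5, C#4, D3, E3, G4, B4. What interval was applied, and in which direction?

up a major second

From B4 to C#5 is 2 letter names — a second of some quality.
B4 to C#5 is 2 semitones, which makes it a major second; the second version is higher, so the direction is up.
Checking another pair — A4 → B4 — gives the same interval.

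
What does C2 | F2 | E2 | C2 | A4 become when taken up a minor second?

C2 up a minor second is Db2.
F2 up a minor second is Gb2.
E2 up a minor second is F2.
C2 up a minor second is Db2.
A4: a second up reaches B, and 1 semitone makes it Bb4.

Db2 Gb2 F2 Db2 Bb4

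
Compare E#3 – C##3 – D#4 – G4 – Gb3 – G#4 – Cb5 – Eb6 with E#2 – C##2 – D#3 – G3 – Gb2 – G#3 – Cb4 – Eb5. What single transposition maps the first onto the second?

down a perfect octave

From E#3 to E#2 is 8 letter names — an octave of some quality.
E#2 to E#3 is 12 semitones, which makes it a perfect octave; the second version is lower, so the direction is down.
Checking another pair — Eb6 → Eb5 — gives the same interval.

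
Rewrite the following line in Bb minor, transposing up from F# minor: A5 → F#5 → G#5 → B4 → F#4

Db6 Bb5 C6 Eb5 Bb4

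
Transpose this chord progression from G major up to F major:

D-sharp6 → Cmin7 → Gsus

G major up to F major is a minor seventh; each chord root moves by that interval while the quality stays the same.
D-sharp6: root D-sharp up a minor seventh → C#, giving C#6.
Cmin7: root C up a minor seventh → Bb, giving Bbmin7.
Gsus: root G up a minor seventh → F, giving Fsus.

C#6 Bbmin7 Fsus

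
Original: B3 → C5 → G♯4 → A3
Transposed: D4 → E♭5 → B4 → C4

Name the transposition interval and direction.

From B3 to D4 is 3 letter names — a third of some quality.
B3 to D4 is 3 semitones, which makes it a minor third; the second version is higher, so the direction is up.
Checking another pair — A3 → C4 — gives the same interval.

up a minor third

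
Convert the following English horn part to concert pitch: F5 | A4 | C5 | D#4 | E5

Written C4 on the English horn sounds as F3, a perfect fifth lower; apply that shift to every note.
F5 to Bb4
A4 to D4
C5 to F4
D#4 to G#3
E5 to A4

Bb4 D4 F4 G#3 A4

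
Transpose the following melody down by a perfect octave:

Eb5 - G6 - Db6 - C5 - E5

Eb5: an octave down reaches E, and 12 semitones makes it Eb4.
G6: an octave down reaches G, and 12 semitones makes it G5.
Db6 down a perfect octave is Db5.
C5: an octave down reaches C, and 12 semitones makes it C4.
E5: an octave down reaches E, and 12 semitones makes it E4.

Eb4 G5 Db5 C4 E4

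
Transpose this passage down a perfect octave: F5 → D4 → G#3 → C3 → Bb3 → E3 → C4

F4 D3 G#2 C2 Bb2 E2 C3

A perfect octave down from F5 gives F4.
D4: an octave down reaches D, and 12 semitones makes it D3.
A perfect octave down from G#3 gives G#2.
C3 down a perfect octave is C2.
Bb3 down a perfect octave is Bb2.
E3 down a perfect octave is E2.
A perfect octave down from C4 gives C3.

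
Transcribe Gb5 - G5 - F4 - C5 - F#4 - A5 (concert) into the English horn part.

Db6 D6 C5 G5 C#5 E6

The English horn sounds a perfect fifth below written, so the written part must be a perfect fifth above concert — transpose each note up.
Gb5 → Db6
G5 → D6
F4 → C5
C5 → G5
F#4 → C#5
A5 → E6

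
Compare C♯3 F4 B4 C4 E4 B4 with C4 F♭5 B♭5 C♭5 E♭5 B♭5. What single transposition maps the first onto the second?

up a diminished octave

Take the first pair: C#3 → C4. C to C spans 8 letter names, so the interval is some kind of octave.
C#3 to C4 is 11 semitones, which makes it a diminished octave; the second version is higher, so the direction is up.
Checking another pair — B4 → Bb5 — gives the same interval.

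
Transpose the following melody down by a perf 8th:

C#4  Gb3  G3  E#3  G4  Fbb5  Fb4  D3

C#3 Gb2 G2 E#2 G3 Fbb4 Fb3 D2

C#4 -> C#3
Gb3 -> Gb2
G3 -> G2
E#3 -> E#2
G4 -> G3
Fbb5 -> Fbb4
Fb4 -> Fb3
D3 -> D2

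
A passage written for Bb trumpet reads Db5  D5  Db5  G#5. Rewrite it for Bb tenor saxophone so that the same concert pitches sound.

Db6 D6 Db6 G#6

First find concert pitch: the Bb trumpet sounds a major second below written, so Db5 D5 Db5 G#5 sounds Cb5 C5 Cb5 F#5.
Then write for Bb tenor saxophone: it sounds a major ninth below written, so the part must be a major ninth above concert.
Cb5 → Db6
C5 → D6
Cb5 → Db6
F#5 → G#6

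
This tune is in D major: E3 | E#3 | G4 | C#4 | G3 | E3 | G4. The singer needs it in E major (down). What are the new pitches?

F#2 F##2 A3 D#3 A2 F#2 A3

D major to E major down is a minor seventh, so every note moves down by that interval.
E3 to F#2
E#3 to F##2
G4 to A3
C#4 to D#3
G3 to A2
E3 to F#2
G4 to A3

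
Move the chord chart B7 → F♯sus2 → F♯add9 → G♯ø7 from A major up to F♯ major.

A major up to F♯ major is a major sixth; each chord root moves by that interval while the quality stays the same.
B7: root B up a major sixth → G#, giving G#7.
F♯sus2: root F♯ up a major sixth → D#, giving D#sus2.
F♯add9: root F♯ up a major sixth → D#, giving D#add9.
G♯ø7: root G♯ up a major sixth → E#, giving E#ø7.

G#7 D#sus2 D#add9 E#ø7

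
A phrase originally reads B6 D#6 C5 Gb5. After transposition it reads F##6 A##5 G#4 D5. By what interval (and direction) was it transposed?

down a diminished fourth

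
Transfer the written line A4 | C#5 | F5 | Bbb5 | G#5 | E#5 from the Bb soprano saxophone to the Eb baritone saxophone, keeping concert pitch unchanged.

First find concert pitch: the Bb soprano saxophone sounds a major second below written, so A4 C#5 F5 Bbb5 G#5 E#5 sounds G4 B4 Eb5 Abb5 F#5 D#5.
Then write for Eb baritone saxophone: it sounds a major thirteenth below written, so the part must be a major thirteenth above concert.
G4 → E6
B4 → G#6
Eb5 → C7
Abb5 → Fb7
F#5 → D#7
D#5 → B#6

E6 G#6 C7 Fb7 D#7 B#6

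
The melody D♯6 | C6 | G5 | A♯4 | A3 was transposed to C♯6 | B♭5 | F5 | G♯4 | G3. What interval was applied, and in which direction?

From D#6 to C#6 is 2 letter names — a second of some quality.
C#6 to D#6 is 2 semitones, which makes it a major second; the second version is lower, so the direction is down.
Checking another pair — A3 → G3 — gives the same interval.

down a major second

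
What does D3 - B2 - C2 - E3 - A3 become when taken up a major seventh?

C#4 A#3 B2 D#4 G#4

D3 -> C#4
B2 -> A#3
C2 -> B2
E3 -> D#4
A3 -> G#4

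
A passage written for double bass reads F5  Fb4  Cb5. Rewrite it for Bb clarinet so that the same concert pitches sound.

G4 Gb3 Db4

First find concert pitch: the double bass sounds a perfect octave below written, so F5 Fb4 Cb5 sounds F4 Fb3 Cb4.
Then write for Bb clarinet: it sounds a major second below written, so the part must be a major second above concert.
F4 → G4
Fb3 → Gb3
Cb4 → Db4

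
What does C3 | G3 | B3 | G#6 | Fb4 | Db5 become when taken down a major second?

Bb2 F3 A3 F#6 Ebb4 Cb5

C3 -> Bb2
G3 -> F3
B3 -> A3
G#6 -> F#6
Fb4 -> Ebb4
Db5 -> Cb5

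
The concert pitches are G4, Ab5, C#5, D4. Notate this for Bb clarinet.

A4 Bb5 D#5 E4

Written C4 sounds as Bb3 on the Bb clarinet, so concert pitches are written a major second up.
G4 gives A4
Ab5 gives Bb5
C#5 gives D#5
D4 gives E4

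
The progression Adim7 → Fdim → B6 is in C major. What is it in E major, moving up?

C#dim7 Adim D#6

C major up to E major is a major third; each chord root moves by that interval while the quality stays the same.
Adim7: root A up a major third → C#, giving C#dim7.
Fdim: root F up a major third → A, giving Adim.
B6: root B up a major third → D#, giving D#6.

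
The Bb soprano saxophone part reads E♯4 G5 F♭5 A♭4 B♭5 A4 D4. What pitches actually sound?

The Bb soprano saxophone sounds a major second below written, so transpose each written note down a major second.
E#4 -> D#4
G5 -> F5
Fb5 -> Ebb5
Ab4 -> Gb4
Bb5 -> Ab5
A4 -> G4
D4 -> C4

D#4 F5 Ebb5 Gb4 Ab5 G4 C4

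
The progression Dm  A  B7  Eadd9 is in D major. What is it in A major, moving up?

Am E F#7 Badd9

D major up to A major is a perfect fifth; each chord root moves by that interval while the quality stays the same.
Dm: root D up a perfect fifth → A, giving Am.
A: root A up a perfect fifth → E, giving E.
B7: root B up a perfect fifth → F#, giving F#7.
Eadd9: root E up a perfect fifth → B, giving Badd9.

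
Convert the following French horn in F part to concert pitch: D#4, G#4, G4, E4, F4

The French horn in F sounds a perfect fifth below written, so transpose each written note down a perfect fifth.
D#4 becomes G#3
G#4 becomes C#4
G4 becomes C4
E4 becomes A3
F4 becomes Bb3

G#3 C#4 C4 A3 Bb3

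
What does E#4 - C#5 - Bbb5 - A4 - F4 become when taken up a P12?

B#5 G#6 Fb7 E6 C6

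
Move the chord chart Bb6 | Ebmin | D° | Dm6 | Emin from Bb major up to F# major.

F#6 Bmin A#° A#m6 B#min

Bb major up to F# major is an augmented fifth; each chord root moves by that interval while the quality stays the same.
Bb6: root Bb up an augmented fifth → F#, giving F#6.
Ebmin: root Eb up an augmented fifth → B, giving Bmin.
D°: root D up an augmented fifth → A#, giving A#°.
Dm6: root D up an augmented fifth → A#, giving A#m6.
Emin: root E up an augmented fifth → B#, giving B#min.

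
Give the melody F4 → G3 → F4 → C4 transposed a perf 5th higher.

C5 D4 C5 G4

F4 gives C5
G3 gives D4
F4 gives C5
C4 gives G4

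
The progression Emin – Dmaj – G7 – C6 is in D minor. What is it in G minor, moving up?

D minor up to G minor is a perfect fourth; each chord root moves by that interval while the quality stays the same.
Emin: root E up a perfect fourth → A, giving Amin.
Dmaj: root D up a perfect fourth → G, giving Gmaj.
G7: root G up a perfect fourth → C, giving C7.
C6: root C up a perfect fourth → F, giving F6.

Amin Gmaj C7 F6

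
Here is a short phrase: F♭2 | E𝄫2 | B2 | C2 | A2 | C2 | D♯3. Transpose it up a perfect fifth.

Fb2: a fifth up reaches C, and 7 semitones makes it Cb3.
Ebb2: a fifth up reaches B, and 7 semitones makes it Bbb2.
A perfect fifth up from B2 gives F#3.
A perfect fifth up from C2 gives G2.
A2: a fifth up reaches E, and 7 semitones makes it E3.
C2 up a perfect fifth is G2.
D#3: a fifth up reaches A, and 7 semitones makes it A#3.

Cb3 Bbb2 F#3 G2 E3 G2 A#3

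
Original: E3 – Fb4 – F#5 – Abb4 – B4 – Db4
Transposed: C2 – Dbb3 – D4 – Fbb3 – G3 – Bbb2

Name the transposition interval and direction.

down a major tenth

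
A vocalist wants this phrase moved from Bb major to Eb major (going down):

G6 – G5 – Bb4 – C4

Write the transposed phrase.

C6 C5 Eb4 F3

From Bb down to Eb is a perfect fifth; apply that to each pitch.
G6 to C6
G5 to C5
Bb4 to Eb4
C4 to F3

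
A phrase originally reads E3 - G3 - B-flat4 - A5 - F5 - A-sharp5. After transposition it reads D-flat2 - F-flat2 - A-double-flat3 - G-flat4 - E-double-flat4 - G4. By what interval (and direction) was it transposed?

From E3 to Db2 is 9 letter names — a ninth of some quality.
Db2 to E3 is 15 semitones, which makes it an augmented ninth; the second version is lower, so the direction is down.
Checking another pair — A#5 → G4 — gives the same interval.

down an augmented ninth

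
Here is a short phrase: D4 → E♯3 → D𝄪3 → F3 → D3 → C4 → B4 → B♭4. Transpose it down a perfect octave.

A perfect octave down from D4 gives D3.
E#3 down a perfect octave is E#2.
A perfect octave down from D##3 gives D##2.
F3: an octave down reaches F, and 12 semitones makes it F2.
D3 down a perfect octave is D2.
A perfect octave down from C4 gives C3.
B4 down a perfect octave is B3.
A perfect octave down from Bb4 gives Bb3.

D3 E#2 D##2 F2 D2 C3 B3 Bb3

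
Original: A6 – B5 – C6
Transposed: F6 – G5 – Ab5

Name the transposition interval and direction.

Take the first pair: A6 → F6. A to F spans 3 letter names, so the interval is some kind of third.
F6 to A6 is 4 semitones, which makes it a major third; the second version is lower, so the direction is down.
Checking another pair — C6 → Ab5 — gives the same interval.

down a major third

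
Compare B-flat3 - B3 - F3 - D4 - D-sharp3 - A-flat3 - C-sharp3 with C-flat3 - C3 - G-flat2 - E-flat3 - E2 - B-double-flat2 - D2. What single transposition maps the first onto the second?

Take the first pair: Bb3 → Cb3. B to C spans 7 letter names, so the interval is some kind of seventh.
Cb3 to Bb3 is 11 semitones, which makes it a major seventh; the second version is lower, so the direction is down.
Checking another pair — C#3 → D2 — gives the same interval.

down a major seventh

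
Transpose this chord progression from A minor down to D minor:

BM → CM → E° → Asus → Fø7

EM FM A° Dsus Bbø7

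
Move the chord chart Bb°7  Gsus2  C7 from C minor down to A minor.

G°7 Esus2 A7

C minor down to A minor is a minor third; each chord root moves by that interval while the quality stays the same.
Bb°7: root Bb down a minor third → G, giving G°7.
Gsus2: root G down a minor third → E, giving Esus2.
C7: root C down a minor third → A, giving A7.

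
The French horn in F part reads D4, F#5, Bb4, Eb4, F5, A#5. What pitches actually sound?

G3 B4 Eb4 Ab3 Bb4 D#5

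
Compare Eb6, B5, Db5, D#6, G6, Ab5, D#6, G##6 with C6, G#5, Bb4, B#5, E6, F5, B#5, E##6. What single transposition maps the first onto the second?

Take the first pair: Eb6 → C6. E to C spans 3 letter names, so the interval is some kind of third.
C6 to Eb6 is 3 semitones, which makes it a minor third; the second version is lower, so the direction is down.
Checking another pair — G##6 → E##6 — gives the same interval.

down a minor third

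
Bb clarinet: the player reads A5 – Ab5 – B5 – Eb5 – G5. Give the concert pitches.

G5 Gb5 A5 Db5 F5

The Bb clarinet sounds a major second below written, so transpose each written note down a major second.
A5 gives G5
Ab5 gives Gb5
B5 gives A5
Eb5 gives Db5
G5 gives F5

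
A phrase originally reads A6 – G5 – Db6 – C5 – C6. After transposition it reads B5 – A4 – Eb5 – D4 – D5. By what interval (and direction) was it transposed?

down a minor seventh

Take the first pair: A6 → B5. A to B spans 7 letter names, so the interval is some kind of seventh.
B5 to A6 is 10 semitones, which makes it a minor seventh; the second version is lower, so the direction is down.
Checking another pair — C6 → D5 — gives the same interval.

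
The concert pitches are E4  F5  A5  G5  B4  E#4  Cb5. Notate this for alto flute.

A4 Bb5 D6 C6 E5 A#4 Fb5

Written C4 sounds as G3 on the alto flute, so concert pitches are written a perfect fourth up.
E4 gives A4
F5 gives Bb5
A5 gives D6
G5 gives C6
B4 gives E5
E#4 gives A#4
Cb5 gives Fb5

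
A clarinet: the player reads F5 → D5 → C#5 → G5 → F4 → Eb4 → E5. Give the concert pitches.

Written C4 on the A clarinet sounds as A3, a minor third lower; apply that shift to every note.
F5 gives D5
D5 gives B4
C#5 gives A#4
G5 gives E5
F4 gives D4
Eb4 gives C4
E5 gives C#5

D5 B4 A#4 E5 D4 C4 C#5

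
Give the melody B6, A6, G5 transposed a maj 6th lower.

B6 gives D6
A6 gives C6
G5 gives Bb4

D6 C6 Bb4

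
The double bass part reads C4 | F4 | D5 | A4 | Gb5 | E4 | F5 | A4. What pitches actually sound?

Written C4 on the double bass sounds as C3, a perfect octave lower; apply that shift to every note.
C4 becomes C3
F4 becomes F3
D5 becomes D4
A4 becomes A3
Gb5 becomes Gb4
E4 becomes E3
F5 becomes F4
A4 becomes A3

C3 F3 D4 A3 Gb4 E3 F4 A3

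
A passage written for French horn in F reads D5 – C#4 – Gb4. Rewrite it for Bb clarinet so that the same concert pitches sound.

A4 G#3 Db4

First find concert pitch: the French horn in F sounds a perfect fifth below written, so D5 C#4 Gb4 sounds G4 F#3 Cb4.
Then write for Bb clarinet: it sounds a major second below written, so the part must be a major second above concert.
G4 → A4
F#3 → G#3
Cb4 → Db4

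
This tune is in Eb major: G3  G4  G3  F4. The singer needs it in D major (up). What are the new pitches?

F#4 F#5 F#4 E5

Eb major to D major up is a major seventh, so every note moves up by that interval.
G3 becomes F#4
G4 becomes F#5
G3 becomes F#4
F4 becomes E5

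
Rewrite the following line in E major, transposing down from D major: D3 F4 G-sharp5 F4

E2 G3 A#4 G3

From D down to E is a minor seventh; apply that to each pitch.
D3 → E2
F4 → G3
G#5 → A#4
F4 → G3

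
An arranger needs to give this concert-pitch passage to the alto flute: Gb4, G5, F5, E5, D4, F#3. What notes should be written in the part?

Written C4 sounds as G3 on the alto flute, so concert pitches are written a perfect fourth up.
Gb4 gives Cb5
G5 gives C6
F5 gives Bb5
E5 gives A5
D4 gives G4
F#3 gives B3

Cb5 C6 Bb5 A5 G4 B3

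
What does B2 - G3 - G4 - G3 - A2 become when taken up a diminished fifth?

B2 → F3
G3 → Db4
G4 → Db5
G3 → Db4
A2 → Eb3

F3 Db4 Db5 Db4 Eb3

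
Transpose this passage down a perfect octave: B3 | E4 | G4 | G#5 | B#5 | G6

A perfect octave down from B3 gives B2.
E4: an octave down reaches E, and 12 semitones makes it E3.
G4 down a perfect octave is G3.
G#5 down a perfect octave is G#4.
B#5 down a perfect octave is B#4.
A perfect octave down from G6 gives G5.

B2 E3 G3 G#4 B#4 G5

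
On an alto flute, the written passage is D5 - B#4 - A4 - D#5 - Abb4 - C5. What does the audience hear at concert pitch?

A4 F##4 E4 A#4 Ebb4 G4

Written C4 on the alto flute sounds as G3, a perfect fourth lower; apply that shift to every note.
D5 -> A4
B#4 -> F##4
A4 -> E4
D#5 -> A#4
Abb4 -> Ebb4
C5 -> G4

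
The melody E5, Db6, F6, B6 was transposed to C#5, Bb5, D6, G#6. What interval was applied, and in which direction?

down a minor third

From E5 to C#5 is 3 letter names — a third of some quality.
C#5 to E5 is 3 semitones, which makes it a minor third; the second version is lower, so the direction is down.
Checking another pair — B6 → G#6 — gives the same interval.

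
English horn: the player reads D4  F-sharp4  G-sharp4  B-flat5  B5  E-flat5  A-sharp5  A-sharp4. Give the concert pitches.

The English horn sounds a perfect fifth below written, so transpose each written note down a perfect fifth.
D4 -> G3
F#4 -> B3
G#4 -> C#4
Bb5 -> Eb5
B5 -> E5
Eb5 -> Ab4
A#5 -> D#5
A#4 -> D#4

G3 B3 C#4 Eb5 E5 Ab4 D#5 D#4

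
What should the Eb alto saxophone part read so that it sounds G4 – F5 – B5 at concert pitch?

E5 D6 G#6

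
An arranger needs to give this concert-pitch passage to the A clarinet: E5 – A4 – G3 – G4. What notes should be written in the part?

G5 C5 Bb3 Bb4

Written C4 sounds as A3 on the A clarinet, so concert pitches are written a minor third up.
E5 → G5
A4 → C5
G3 → Bb3
G4 → Bb4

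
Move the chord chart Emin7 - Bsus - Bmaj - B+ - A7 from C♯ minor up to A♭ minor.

Cbmin7 Gbsus Gbmaj Gb+ Fb7

C♯ minor up to A♭ minor is a diminished sixth; each chord root moves by that interval while the quality stays the same.
Emin7: root E up a diminished sixth → Cb, giving Cbmin7.
Bsus: root B up a diminished sixth → Gb, giving Gbsus.
Bmaj: root B up a diminished sixth → Gb, giving Gbmaj.
B+: root B up a diminished sixth → Gb, giving Gb+.
A7: root A up a diminished sixth → Fb, giving Fb7.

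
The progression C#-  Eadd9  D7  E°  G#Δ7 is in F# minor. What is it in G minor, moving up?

F# minor up to G minor is a minor second; each chord root moves by that interval while the quality stays the same.
C#-: root C# up a minor second → D, giving D-.
Eadd9: root E up a minor second → F, giving Fadd9.
D7: root D up a minor second → Eb, giving Eb7.
E°: root E up a minor second → F, giving F°.
G#Δ7: root G# up a minor second → A, giving AΔ7.

D- Fadd9 Eb7 F° AΔ7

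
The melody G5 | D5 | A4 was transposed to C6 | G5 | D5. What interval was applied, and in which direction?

From G5 to C6 is 4 letter names — a fourth of some quality.
G5 to C6 is 5 semitones, which makes it a perfect fourth; the second version is higher, so the direction is up.
Checking another pair — A4 → D5 — gives the same interval.

up a perfect fourth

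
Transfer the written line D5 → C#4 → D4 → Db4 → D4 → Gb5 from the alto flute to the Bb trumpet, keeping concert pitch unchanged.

B4 A#3 B3 Bb3 B3 Eb5

First find concert pitch: the alto flute sounds a perfect fourth below written, so D5 C#4 D4 Db4 D4 Gb5 sounds A4 G#3 A3 Ab3 A3 Db5.
Then write for Bb trumpet: it sounds a major second below written, so the part must be a major second above concert.
A4 → B4
G#3 → A#3
A3 → B3
Ab3 → Bb3
A3 → B3
Db5 → Eb5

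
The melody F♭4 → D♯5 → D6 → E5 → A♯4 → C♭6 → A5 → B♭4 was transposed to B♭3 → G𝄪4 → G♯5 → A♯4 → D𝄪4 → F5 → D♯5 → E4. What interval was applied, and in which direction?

down a diminished fifth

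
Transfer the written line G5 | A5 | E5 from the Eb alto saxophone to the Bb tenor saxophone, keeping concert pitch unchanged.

First find concert pitch: the Eb alto saxophone sounds a major sixth below written, so G5 A5 E5 sounds Bb4 C5 G4.
Then write for Bb tenor saxophone: it sounds a major ninth below written, so the part must be a major ninth above concert.
Bb4 → C6
C5 → D6
G4 → A5

C6 D6 A5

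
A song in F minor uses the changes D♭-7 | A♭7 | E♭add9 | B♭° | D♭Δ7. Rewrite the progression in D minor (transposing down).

Bb-7 F7 Cadd9 G° BbΔ7

F minor down to D minor is a minor third; each chord root moves by that interval while the quality stays the same.
D♭-7: root D♭ down a minor third → Bb, giving Bb-7.
A♭7: root A♭ down a minor third → F, giving F7.
E♭add9: root E♭ down a minor third → C, giving Cadd9.
B♭°: root B♭ down a minor third → G, giving G°.
D♭Δ7: root D♭ down a minor third → Bb, giving BbΔ7.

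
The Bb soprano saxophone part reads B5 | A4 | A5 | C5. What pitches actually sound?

Written C4 on the Bb soprano saxophone sounds as Bb3, a major second lower; apply that shift to every note.
B5 becomes A5
A4 becomes G4
A5 becomes G5
C5 becomes Bb4

A5 G4 G5 Bb4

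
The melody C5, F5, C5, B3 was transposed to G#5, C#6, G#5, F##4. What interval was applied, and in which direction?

up an augmented fifth

From C5 to G#5 is 5 letter names — a fifth of some quality.
C5 to G#5 is 8 semitones, which makes it an augmented fifth; the second version is higher, so the direction is up.
Checking another pair — B3 → F##4 — gives the same interval.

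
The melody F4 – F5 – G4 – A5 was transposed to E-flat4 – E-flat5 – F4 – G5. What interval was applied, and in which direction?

down a major second

From F4 to Eb4 is 2 letter names — a second of some quality.
Eb4 to F4 is 2 semitones, which makes it a major second; the second version is lower, so the direction is down.
Checking another pair — A5 → G5 — gives the same interval.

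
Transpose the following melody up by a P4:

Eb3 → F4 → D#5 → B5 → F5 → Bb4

Eb3: a fourth up reaches A, and 5 semitones makes it Ab3.
A perfect fourth up from F4 gives Bb4.
D#5 up a perfect fourth is G#5.
B5 up a perfect fourth is E6.
A perfect fourth up from F5 gives Bb5.
Bb4: a fourth up reaches E, and 5 semitones makes it Eb5.

Ab3 Bb4 G#5 E6 Bb5 Eb5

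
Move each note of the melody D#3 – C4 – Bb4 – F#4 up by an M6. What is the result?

D#3: a sixth up reaches B, and 9 semitones makes it B#3.
A major sixth up from C4 gives A4.
A major sixth up from Bb4 gives G5.
F#4 up a major sixth is D#5.

B#3 A4 G5 D#5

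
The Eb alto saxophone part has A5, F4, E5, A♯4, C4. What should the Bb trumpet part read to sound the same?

First find concert pitch: the Eb alto saxophone sounds a major sixth below written, so A5 F4 E5 A♯4 C4 sounds C5 Ab3 G4 C#4 Eb3.
Then write for Bb trumpet: it sounds a major second below written, so the part must be a major second above concert.
C5 → D5
Ab3 → Bb3
G4 → A4
C#4 → D#4
Eb3 → F3

D5 Bb3 A4 D#4 F3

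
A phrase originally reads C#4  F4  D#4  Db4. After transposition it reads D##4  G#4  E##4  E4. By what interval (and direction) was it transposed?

From C#4 to D##4 is 2 letter names — a second of some quality.
C#4 to D##4 is 3 semitones, which makes it an augmented second; the second version is higher, so the direction is up.
Checking another pair — Db4 → E4 — gives the same interval.

up an augmented second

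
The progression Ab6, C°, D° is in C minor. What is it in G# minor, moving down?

E6 G#° A#°

C minor down to G# minor is a diminished fourth; each chord root moves by that interval while the quality stays the same.
Ab6: root Ab down a diminished fourth → E, giving E6.
C°: root C down a diminished fourth → G#, giving G#°.
D°: root D down a diminished fourth → A#, giving A#°.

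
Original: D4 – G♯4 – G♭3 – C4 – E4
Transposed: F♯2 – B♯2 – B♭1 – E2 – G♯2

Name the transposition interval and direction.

From D4 to F#2 is 13 letter names — a thirteenth of some quality.
F#2 to D4 is 20 semitones, which makes it a minor thirteenth; the second version is lower, so the direction is down.
Checking another pair — E4 → G#2 — gives the same interval.

down a minor thirteenth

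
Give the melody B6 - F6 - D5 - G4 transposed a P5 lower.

B6 -> E6
F6 -> Bb5
D5 -> G4
G4 -> C4

E6 Bb5 G4 C4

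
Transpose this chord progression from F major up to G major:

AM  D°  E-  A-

F major up to G major is a major second; each chord root moves by that interval while the quality stays the same.
AM: root A up a major second → B, giving BM.
D°: root D up a major second → E, giving E°.
E-: root E up a major second → F#, giving F#-.
A-: root A up a major second → B, giving B-.

BM E° F#- B-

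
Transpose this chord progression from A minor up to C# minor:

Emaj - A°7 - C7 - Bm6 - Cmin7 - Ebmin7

G#maj C#°7 E7 D#m6 Emin7 Gmin7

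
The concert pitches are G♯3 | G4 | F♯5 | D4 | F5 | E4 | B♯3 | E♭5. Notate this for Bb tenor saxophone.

The Bb tenor saxophone sounds a major ninth below written, so the written part must be a major ninth above concert — transpose each note up.
G#3 gives A#4
G4 gives A5
F#5 gives G#6
D4 gives E5
F5 gives G6
E4 gives F#5
B#3 gives C##5
Eb5 gives F6

A#4 A5 G#6 E5 G6 F#5 C##5 F6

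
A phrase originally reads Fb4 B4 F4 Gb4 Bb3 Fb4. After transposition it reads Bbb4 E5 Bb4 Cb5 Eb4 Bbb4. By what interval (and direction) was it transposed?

up a perfect fourth

Take the first pair: Fb4 → Bbb4. F to B spans 4 letter names, so the interval is some kind of fourth.
Fb4 to Bbb4 is 5 semitones, which makes it a perfect fourth; the second version is higher, so the direction is up.
Checking another pair — Fb4 → Bbb4 — gives the same interval.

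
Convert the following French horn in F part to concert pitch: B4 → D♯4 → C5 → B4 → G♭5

E4 G#3 F4 E4 Cb5

The French horn in F sounds a perfect fifth below written, so transpose each written note down a perfect fifth.
B4 to E4
D#4 to G#3
C5 to F4
B4 to E4
Gb5 to Cb5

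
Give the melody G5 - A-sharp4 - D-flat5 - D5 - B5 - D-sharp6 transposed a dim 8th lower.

G#4 A##3 D4 D#4 B#4 D##5

G5 gives G#4
A#4 gives A##3
Db5 gives D4
D5 gives D#4
B5 gives B#4
D#6 gives D##5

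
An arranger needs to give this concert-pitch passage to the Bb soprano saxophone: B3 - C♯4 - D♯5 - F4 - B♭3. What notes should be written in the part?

C#4 D#4 E#5 G4 C4

Written C4 sounds as Bb3 on the Bb soprano saxophone, so concert pitches are written a major second up.
B3 to C#4
C#4 to D#4
D#5 to E#5
F4 to G4
Bb3 to C4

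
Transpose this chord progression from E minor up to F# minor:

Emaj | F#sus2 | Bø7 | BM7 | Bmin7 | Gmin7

E minor up to F# minor is a major second; each chord root moves by that interval while the quality stays the same.
Emaj: root E up a major second → F#, giving F#maj.
F#sus2: root F# up a major second → G#, giving G#sus2.
Bø7: root B up a major second → C#, giving C#ø7.
BM7: root B up a major second → C#, giving C#M7.
Bmin7: root B up a major second → C#, giving C#min7.
Gmin7: root G up a major second → A, giving Amin7.

F#maj G#sus2 C#ø7 C#M7 C#min7 Amin7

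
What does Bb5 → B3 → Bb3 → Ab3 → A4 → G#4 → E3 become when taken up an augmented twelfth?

F#7 F##5 F#5 E5 E#6 D##6 B#4

Bb5 up an augmented twelfth is F#7.
B3: a twelfth up reaches F, and 20 semitones makes it F##5.
An augmented twelfth up from Bb3 gives F#5.
Ab3: a twelfth up reaches E, and 20 semitones makes it E5.
A4: a twelfth up reaches E, and 20 semitones makes it E#6.
G#4: a twelfth up reaches D, and 20 semitones makes it D##6.
An augmented twelfth up from E3 gives B#4.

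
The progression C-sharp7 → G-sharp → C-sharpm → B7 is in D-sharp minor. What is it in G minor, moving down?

F7 C Fm Eb7

D-sharp minor down to G minor is an augmented fifth; each chord root moves by that interval while the quality stays the same.
C-sharp7: root C-sharp down an augmented fifth → F, giving F7.
G-sharp: root G-sharp down an augmented fifth → C, giving C.
C-sharpm: root C-sharp down an augmented fifth → F, giving Fm.
B7: root B down an augmented fifth → Eb, giving Eb7.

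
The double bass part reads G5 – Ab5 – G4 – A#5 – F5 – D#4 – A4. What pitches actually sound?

G4 Ab4 G3 A#4 F4 D#3 A3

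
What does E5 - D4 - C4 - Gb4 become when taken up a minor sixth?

C6 Bb4 Ab4 Ebb5

A minor sixth up from E5 gives C6.
D4: a sixth up reaches B, and 8 semitones makes it Bb4.
A minor sixth up from C4 gives Ab4.
Gb4 up a minor sixth is Ebb5.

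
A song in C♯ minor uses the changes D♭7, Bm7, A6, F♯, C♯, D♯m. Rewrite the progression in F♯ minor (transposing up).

Gb7 Em7 D6 B F# G#m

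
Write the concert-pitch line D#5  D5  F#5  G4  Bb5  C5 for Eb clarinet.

B#4 B4 D#5 E4 G5 A4

Written C4 sounds as Eb4 on the Eb clarinet, so concert pitches are written a minor third down.
D#5 -> B#4
D5 -> B4
F#5 -> D#5
G4 -> E4
Bb5 -> G5
C5 -> A4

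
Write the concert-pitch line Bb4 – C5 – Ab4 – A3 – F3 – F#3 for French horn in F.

F5 G5 Eb5 E4 C4 C#4

The French horn in F sounds a perfect fifth below written, so the written part must be a perfect fifth above concert — transpose each note up.
Bb4 -> F5
C5 -> G5
Ab4 -> Eb5
A3 -> E4
F3 -> C4
F#3 -> C#4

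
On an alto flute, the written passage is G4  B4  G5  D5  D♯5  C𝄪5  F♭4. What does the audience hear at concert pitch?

Written C4 on the alto flute sounds as G3, a perfect fourth lower; apply that shift to every note.
G4 gives D4
B4 gives F#4
G5 gives D5
D5 gives A4
D#5 gives A#4
C##5 gives G##4
Fb4 gives Cb4

D4 F#4 D5 A4 A#4 G##4 Cb4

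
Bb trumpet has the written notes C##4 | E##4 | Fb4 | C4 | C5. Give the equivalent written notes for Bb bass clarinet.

C##5 E##5 Fb5 C5 C6

First find concert pitch: the Bb trumpet sounds a major second below written, so C##4 E##4 Fb4 C4 C5 sounds B#3 D##4 Ebb4 Bb3 Bb4.
Then write for Bb bass clarinet: it sounds a major ninth below written, so the part must be a major ninth above concert.
B#3 → C##5
D##4 → E##5
Ebb4 → Fb5
Bb3 → C5
Bb4 → C6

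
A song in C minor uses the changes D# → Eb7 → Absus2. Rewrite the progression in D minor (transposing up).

E# F7 Bbsus2

C minor up to D minor is a major second; each chord root moves by that interval while the quality stays the same.
D#: root D# up a major second → E#, giving E#.
Eb7: root Eb up a major second → F, giving F7.
Absus2: root Ab up a major second → Bb, giving Bbsus2.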